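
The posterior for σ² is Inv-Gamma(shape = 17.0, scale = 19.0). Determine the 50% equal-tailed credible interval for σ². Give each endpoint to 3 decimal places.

[0.971, 1.351]

Inverse-Gamma(17.0, 19.0) quantiles: F⁻¹(0.25) and F⁻¹(0.75).
Equivalently, 1/σ² ~ Gamma(17.0, rate = 19.0); invert its 0.75 and 0.25 quantiles.
Posterior mean ≈ 1.188, SD ≈ 0.307; a Normal approximation gives roughly [0.981, 1.394].
Exact: lower = 0.971; upper = 1.351.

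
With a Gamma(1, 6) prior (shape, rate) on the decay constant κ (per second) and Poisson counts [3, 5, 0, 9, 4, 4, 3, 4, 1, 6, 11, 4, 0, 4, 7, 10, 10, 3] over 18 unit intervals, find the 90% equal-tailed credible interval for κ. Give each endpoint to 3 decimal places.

Posterior: Gamma(1+88, 6+18) = Gamma(89, 24) (shape, rate).
Equal-tailed 90% interval: Gamma(89, 24) quantiles at 0.05 and 0.95.
Posterior mean ≈ 3.708, SD ≈ 0.393; a Normal approximation gives roughly [3.062, 4.355].
Exact: lower = 3.086; upper = 4.378.

[3.086, 4.378]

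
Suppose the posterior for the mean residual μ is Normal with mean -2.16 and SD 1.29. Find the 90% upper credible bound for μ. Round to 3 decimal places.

-0.507

Need U with P(μ ≤ U) = 0.90: U = -2.16 + z_{0.1}·1.29.
z = 1.282; U = -2.16 + 1.282 × 1.29 = -0.507.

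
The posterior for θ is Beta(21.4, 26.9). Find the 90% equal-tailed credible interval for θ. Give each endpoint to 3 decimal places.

[0.328, 0.561]

Posterior: Beta(21.4, 26.9).
Equal-tailed 90% interval: the 0.05 and 0.95 quantiles of Beta(21.4, 26.9).
Posterior mean ≈ 0.443, SD ≈ 0.071; a Normal approximation gives roughly [0.327, 0.559].
Exact: F⁻¹(0.05) = 0.328; F⁻¹(0.95) = 0.561.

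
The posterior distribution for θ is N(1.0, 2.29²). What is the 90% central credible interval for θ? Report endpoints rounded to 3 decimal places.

The posterior is symmetric, so the 90% equal-tailed interval is θ = 1.0 ± z·2.29 with z = 1.645.
Half-width: 1.645 × 2.29 = 3.767.
1.0 − 3.767 = -2.767; 1.0 + 3.767 = 4.767.

[-2.767, 4.767]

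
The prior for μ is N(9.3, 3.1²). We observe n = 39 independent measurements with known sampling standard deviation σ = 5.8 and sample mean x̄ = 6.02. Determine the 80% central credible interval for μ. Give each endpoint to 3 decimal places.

Posterior precision = 1/3.1² + 39/5.8² = 0.1041 + 1.1593 = 1.2634, so posterior SD = 0.8897.
Posterior mean = (9.3/3.1² + 39·6.02/5.8²) / 1.2634 = 6.2902.
Interval: 6.2902 ± 1.282 × 0.8897 → [5.150, 7.430].

[5.150, 7.430]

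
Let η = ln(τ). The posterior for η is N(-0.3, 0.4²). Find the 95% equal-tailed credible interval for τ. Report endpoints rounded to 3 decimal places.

[0.338, 1.623]

On the log scale the 95% interval is -0.3 ± 1.960 × 0.4 = [-1.0840, 0.4840].
Exponentiate: [e^-1.0840, e^0.4840] = [0.338, 1.623].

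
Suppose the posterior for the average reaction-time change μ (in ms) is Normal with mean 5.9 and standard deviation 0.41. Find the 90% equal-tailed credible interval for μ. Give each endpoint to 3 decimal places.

[5.226, 6.574]

The posterior is symmetric, so the 90% equal-tailed interval is μ = 5.9 ± z·0.41 with z = 1.645.
Half-width: 1.645 × 0.41 = 0.674.
5.9 − 0.674 = 5.226; 5.9 + 0.674 = 6.574.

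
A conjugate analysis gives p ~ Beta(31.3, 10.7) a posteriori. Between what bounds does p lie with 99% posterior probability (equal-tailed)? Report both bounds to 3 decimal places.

Posterior: Beta(31.3, 10.7).
Equal-tailed 99% interval: the 0.005 and 0.995 quantiles of Beta(31.3, 10.7).
Posterior mean ≈ 0.745, SD ≈ 0.066; a Normal approximation gives roughly [0.574, 0.916].
Exact: F⁻¹(0.005) = 0.556; F⁻¹(0.995) = 0.891.

[0.556, 0.891]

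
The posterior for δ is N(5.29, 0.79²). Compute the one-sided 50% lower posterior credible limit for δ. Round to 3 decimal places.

5.290

Need L with P(δ ≥ L) = 0.50: L = 5.29 − z_{0.5}·0.79.
z = 0.000; L = 5.29 − 0.000 × 0.79 = 5.290.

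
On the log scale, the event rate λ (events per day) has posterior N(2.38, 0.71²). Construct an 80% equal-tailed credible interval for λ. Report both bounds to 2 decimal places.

On the log scale the 80% interval is 2.38 ± 1.282 × 0.71 = [1.4701, 3.2899].
Exponentiate: [e^1.4701, e^3.2899] = [4.35, 26.84].

[4.35, 26.84]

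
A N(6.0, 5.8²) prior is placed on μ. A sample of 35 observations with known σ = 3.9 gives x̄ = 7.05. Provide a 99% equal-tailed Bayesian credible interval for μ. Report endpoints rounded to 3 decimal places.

Posterior precision = 1/5.8² + 35/3.9² = 0.0297 + 2.3011 = 2.3308, so posterior SD = 0.6550.
Posterior mean = (6.0/5.8² + 35·7.05/3.9²) / 2.3308 = 7.0366.
Interval: 7.0366 ± 2.576 × 0.6550 → [5.349, 8.724].

[5.349, 8.724]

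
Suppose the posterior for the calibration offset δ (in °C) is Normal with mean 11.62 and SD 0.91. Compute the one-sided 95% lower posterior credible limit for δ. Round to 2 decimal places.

Need L with P(δ ≥ L) = 0.95: L = 11.62 − z_{0.05}·0.91.
z = 1.645; L = 11.62 − 1.645 × 0.91 = 10.12.

10.12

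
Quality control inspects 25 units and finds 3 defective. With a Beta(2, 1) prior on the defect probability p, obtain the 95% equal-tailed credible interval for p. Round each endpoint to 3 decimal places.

Posterior: Beta(2+3, 1+22) = Beta(5, 23).
Equal-tailed 95% interval: the 0.025 and 0.975 quantiles of Beta(5, 23).
Posterior mean ≈ 0.179, SD ≈ 0.071; a Normal approximation gives roughly [0.039, 0.318].
Exact: F⁻¹(0.025) = 0.063; F⁻¹(0.975) = 0.337.

[0.063, 0.337]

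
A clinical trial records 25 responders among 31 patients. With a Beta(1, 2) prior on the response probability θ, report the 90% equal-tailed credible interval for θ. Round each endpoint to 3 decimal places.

Posterior: Beta(1+25, 2+6) = Beta(26, 8).
Equal-tailed 90% interval: the 0.05 and 0.95 quantiles of Beta(26, 8).
Posterior mean ≈ 0.765, SD ≈ 0.072; a Normal approximation gives roughly [0.647, 0.883].
Exact: F⁻¹(0.05) = 0.638; F⁻¹(0.95) = 0.873.

[0.638, 0.873]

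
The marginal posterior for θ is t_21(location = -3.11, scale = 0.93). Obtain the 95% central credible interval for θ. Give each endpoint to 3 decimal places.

[-5.044, -1.176]

The t_21 distribution is symmetric; the 95% interval is -3.11 ± t·0.93 with t_{0.975,21} = 2.080.
Half-width: 2.080 × 0.93 = 1.934.
-3.11 − 1.934 = -5.044; -3.11 + 1.934 = -1.176.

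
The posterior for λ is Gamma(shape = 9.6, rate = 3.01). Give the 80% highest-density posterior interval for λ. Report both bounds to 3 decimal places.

The posterior is unimodal and skewed, so the HPD interval has equal density at both endpoints and is the shortest 80% interval.
Solving f(1.775) = f(4.310) with F(4.310) − F(1.775) = 0.80 gives [1.775, 4.310].
For comparison, the equal-tailed interval is [1.962, 4.559]; the HPD is narrower and shifted toward the mode.

[1.775, 4.310]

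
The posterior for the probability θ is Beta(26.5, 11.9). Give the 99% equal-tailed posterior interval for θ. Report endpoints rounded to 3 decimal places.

[0.487, 0.857]

Posterior: Beta(26.5, 11.9).
Equal-tailed 99% interval: the 0.005 and 0.995 quantiles of Beta(26.5, 11.9).
Posterior mean ≈ 0.690, SD ≈ 0.074; a Normal approximation gives roughly [0.500, 0.880].
Exact: F⁻¹(0.005) = 0.487; F⁻¹(0.995) = 0.857.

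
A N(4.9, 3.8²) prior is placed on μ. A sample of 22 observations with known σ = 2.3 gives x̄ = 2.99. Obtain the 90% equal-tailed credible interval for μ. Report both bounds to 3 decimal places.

[2.221, 3.821]

Posterior precision = 1/3.8² + 22/2.3² = 0.0693 + 4.1588 = 4.2280, so posterior SD = 0.4863.
Posterior mean = (4.9/3.8² + 22·2.99/2.3²) / 4.2280 = 3.0213.
Interval: 3.0213 ± 1.645 × 0.4863 → [2.221, 3.821].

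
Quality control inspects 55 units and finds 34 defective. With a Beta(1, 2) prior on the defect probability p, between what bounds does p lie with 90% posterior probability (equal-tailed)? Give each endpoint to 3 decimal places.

[0.497, 0.706]

Posterior: Beta(1+34, 2+21) = Beta(35, 23).
Equal-tailed 90% interval: the 0.05 and 0.95 quantiles of Beta(35, 23).
Posterior mean ≈ 0.603, SD ≈ 0.064; a Normal approximation gives roughly [0.499, 0.708].
Exact: F⁻¹(0.05) = 0.497; F⁻¹(0.95) = 0.706.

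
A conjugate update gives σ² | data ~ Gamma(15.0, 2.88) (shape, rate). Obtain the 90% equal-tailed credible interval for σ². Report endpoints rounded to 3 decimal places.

[3.211, 7.599]

Posterior: Gamma(shape 15.0, rate 2.88).
Equal-tailed 90% interval: Gamma(15.0, 2.88) quantiles at 0.05 and 0.95.
Posterior mean ≈ 5.208, SD ≈ 1.345; a Normal approximation gives roughly [2.996, 7.420].
Exact: lower = 3.211; upper = 7.599.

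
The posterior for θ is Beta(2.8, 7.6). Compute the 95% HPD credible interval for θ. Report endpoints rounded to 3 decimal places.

[0.040, 0.524]

The posterior is unimodal and skewed, so the HPD interval has equal density at both endpoints and is the shortest 95% interval.
Solving f(0.040) = f(0.524) with F(0.524) − F(0.040) = 0.95 gives [0.040, 0.524].
For comparison, the equal-tailed interval is [0.061, 0.560]; the HPD is narrower and shifted toward the mode.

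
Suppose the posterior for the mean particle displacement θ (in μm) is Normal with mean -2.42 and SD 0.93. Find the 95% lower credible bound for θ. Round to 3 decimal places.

Need L with P(θ ≥ L) = 0.95: L = -2.42 − z_{0.05}·0.93.
z = 1.645; L = -2.42 − 1.645 × 0.93 = -3.950.

-3.950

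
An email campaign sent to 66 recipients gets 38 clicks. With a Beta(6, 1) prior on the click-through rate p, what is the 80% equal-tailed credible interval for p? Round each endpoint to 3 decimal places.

Posterior: Beta(6+38, 1+28) = Beta(44, 29).
Equal-tailed 80% interval: the 0.1 and 0.9 quantiles of Beta(44, 29).
Posterior mean ≈ 0.603, SD ≈ 0.057; a Normal approximation gives roughly [0.530, 0.676].
Exact: F⁻¹(0.1) = 0.529; F⁻¹(0.9) = 0.675.

[0.529, 0.675]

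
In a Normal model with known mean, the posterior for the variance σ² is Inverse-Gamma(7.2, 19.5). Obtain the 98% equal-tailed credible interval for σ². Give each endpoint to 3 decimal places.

[1.312, 7.982]

Inverse-Gamma(7.2, 19.5) quantiles: F⁻¹(0.01) and F⁻¹(0.99).
Equivalently, 1/σ² ~ Gamma(7.2, rate = 19.5); invert its 0.99 and 0.01 quantiles.
Posterior mean ≈ 3.145, SD ≈ 1.379; a Normal approximation gives roughly [-0.063, 6.354].
Exact: lower = 1.312; upper = 7.982.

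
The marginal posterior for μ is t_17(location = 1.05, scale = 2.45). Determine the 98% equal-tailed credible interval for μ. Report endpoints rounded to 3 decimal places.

The t_17 distribution is symmetric; the 98% interval is 1.05 ± t·2.45 with t_{0.99,17} = 2.567.
Half-width: 2.567 × 2.45 = 6.289.
1.05 − 6.289 = -5.239; 1.05 + 6.289 = 7.339.

[-5.239, 7.339]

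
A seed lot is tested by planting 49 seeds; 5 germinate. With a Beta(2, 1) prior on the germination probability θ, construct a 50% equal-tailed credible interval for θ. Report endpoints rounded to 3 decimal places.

Posterior: Beta(2+5, 1+44) = Beta(7, 45).
Equal-tailed 50% interval: the 0.25 and 0.75 quantiles of Beta(7, 45).
Posterior mean ≈ 0.135, SD ≈ 0.047; a Normal approximation gives roughly [0.103, 0.166].
Exact: F⁻¹(0.25) = 0.101; F⁻¹(0.75) = 0.164.

[0.101, 0.164]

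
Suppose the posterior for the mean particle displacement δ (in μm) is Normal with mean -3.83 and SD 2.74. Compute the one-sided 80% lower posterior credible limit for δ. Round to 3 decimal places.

Need L with P(δ ≥ L) = 0.80: L = -3.83 − z_{0.2}·2.74.
z = 0.842; L = -3.83 − 0.842 × 2.74 = -6.136.

-6.136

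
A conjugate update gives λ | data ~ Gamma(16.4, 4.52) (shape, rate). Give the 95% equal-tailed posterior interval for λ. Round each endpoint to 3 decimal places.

[2.090, 5.584]

Posterior: Gamma(shape 16.4, rate 4.52).
Equal-tailed 95% interval: Gamma(16.4, 4.52) quantiles at 0.025 and 0.975.
Posterior mean ≈ 3.628, SD ≈ 0.896; a Normal approximation gives roughly [1.872, 5.384].
Exact: lower = 2.090; upper = 5.584.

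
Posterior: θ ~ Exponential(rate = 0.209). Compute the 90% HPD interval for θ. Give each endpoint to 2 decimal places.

The exponential density is strictly decreasing on [0, ∞), so the HPD interval is anchored at 0: [0, q] with P(θ ≤ q) = 0.90.
q = −ln(1 − 0.90) / 0.209 = 2.3026 / 0.209 = 11.02.

[0.00, 11.02]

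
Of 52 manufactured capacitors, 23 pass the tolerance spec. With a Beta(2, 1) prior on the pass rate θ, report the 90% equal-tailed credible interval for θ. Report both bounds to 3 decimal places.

[0.346, 0.565]

Posterior: Beta(2+23, 1+29) = Beta(25, 30).
Equal-tailed 90% interval: the 0.05 and 0.95 quantiles of Beta(25, 30).
Posterior mean ≈ 0.455, SD ≈ 0.067; a Normal approximation gives roughly [0.345, 0.564].
Exact: F⁻¹(0.05) = 0.346; F⁻¹(0.95) = 0.565.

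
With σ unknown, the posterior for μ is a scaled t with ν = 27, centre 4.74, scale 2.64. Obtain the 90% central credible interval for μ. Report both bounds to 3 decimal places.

[0.243, 9.237]

The t_27 distribution is symmetric; the 90% interval is 4.74 ± t·2.64 with t_{0.95,27} = 1.703.
Half-width: 1.703 × 2.64 = 4.497.
4.74 − 4.497 = 0.243; 4.74 + 4.497 = 9.237.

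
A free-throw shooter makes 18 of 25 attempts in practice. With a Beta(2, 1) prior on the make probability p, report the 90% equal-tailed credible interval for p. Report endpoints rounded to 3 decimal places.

[0.568, 0.843]

Posterior: Beta(2+18, 1+7) = Beta(20, 8).
Equal-tailed 90% interval: the 0.05 and 0.95 quantiles of Beta(20, 8).
Posterior mean ≈ 0.714, SD ≈ 0.084; a Normal approximation gives roughly [0.576, 0.852].
Exact: F⁻¹(0.05) = 0.568; F⁻¹(0.95) = 0.843.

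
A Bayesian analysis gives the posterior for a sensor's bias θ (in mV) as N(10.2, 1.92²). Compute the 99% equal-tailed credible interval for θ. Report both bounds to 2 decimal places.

The posterior is symmetric, so the 99% equal-tailed interval is θ = 10.2 ± z·1.92 with z = 2.576.
Half-width: 2.576 × 1.92 = 4.95.
10.2 − 4.95 = 5.25; 10.2 + 4.95 = 15.15.

[5.25, 15.15]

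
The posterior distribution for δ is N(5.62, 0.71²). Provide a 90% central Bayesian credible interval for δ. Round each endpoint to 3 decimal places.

The posterior is symmetric, so the 90% equal-tailed interval is δ = 5.62 ± z·0.71 with z = 1.645.
Half-width: 1.645 × 0.71 = 1.168.
5.62 − 1.168 = 4.452; 5.62 + 1.168 = 6.788.

[4.452, 6.788]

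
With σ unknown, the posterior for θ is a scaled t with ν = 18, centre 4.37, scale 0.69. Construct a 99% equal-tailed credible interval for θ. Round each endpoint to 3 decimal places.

[2.384, 6.356]

The t_18 distribution is symmetric; the 99% interval is 4.37 ± t·0.69 with t_{0.995,18} = 2.878.
Half-width: 2.878 × 0.69 = 1.986.
4.37 − 1.986 = 2.384; 4.37 + 1.986 = 6.356.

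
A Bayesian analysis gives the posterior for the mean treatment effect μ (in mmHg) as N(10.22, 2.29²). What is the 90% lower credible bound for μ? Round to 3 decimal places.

Need L with P(μ ≥ L) = 0.90: L = 10.22 − z_{0.1}·2.29.
z = 1.282; L = 10.22 − 1.282 × 2.29 = 7.285.

7.285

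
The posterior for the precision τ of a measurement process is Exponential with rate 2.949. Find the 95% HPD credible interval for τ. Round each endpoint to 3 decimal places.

The exponential density is strictly decreasing on [0, ∞), so the HPD interval is anchored at 0: [0, q] with P(τ ≤ q) = 0.95.
q = −ln(1 − 0.95) / 2.949 = 2.9957 / 2.949 = 1.016.

[0.000, 1.016]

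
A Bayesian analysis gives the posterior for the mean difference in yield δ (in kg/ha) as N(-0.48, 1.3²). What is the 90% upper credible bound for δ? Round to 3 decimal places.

Need U with P(δ ≤ U) = 0.90: U = -0.48 + z_{0.1}·1.3.
z = 1.282; U = -0.48 + 1.282 × 1.3 = 1.186.

1.186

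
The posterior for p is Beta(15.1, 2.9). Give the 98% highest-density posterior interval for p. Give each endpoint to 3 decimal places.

[0.627, 0.987]

The posterior is unimodal and skewed, so the HPD interval has equal density at both endpoints and is the shortest 98% interval.
Solving f(0.627) = f(0.987) with F(0.987) − F(0.627) = 0.98 gives [0.627, 0.987].
For comparison, the equal-tailed interval is [0.597, 0.975]; the HPD is narrower and shifted toward the mode.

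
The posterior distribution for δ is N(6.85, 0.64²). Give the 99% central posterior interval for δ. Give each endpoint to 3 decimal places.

[5.201, 8.499]

The posterior is symmetric, so the 99% equal-tailed interval is δ = 6.85 ± z·0.64 with z = 2.576.
Half-width: 2.576 × 0.64 = 1.649.
6.85 − 1.649 = 5.201; 6.85 + 1.649 = 8.499.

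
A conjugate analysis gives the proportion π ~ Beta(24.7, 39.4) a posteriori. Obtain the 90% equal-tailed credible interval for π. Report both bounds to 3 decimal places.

[0.288, 0.487]

Posterior: Beta(24.7, 39.4).
Equal-tailed 90% interval: the 0.05 and 0.95 quantiles of Beta(24.7, 39.4).
Posterior mean ≈ 0.385, SD ≈ 0.060; a Normal approximation gives roughly [0.286, 0.485].
Exact: F⁻¹(0.05) = 0.288; F⁻¹(0.95) = 0.487.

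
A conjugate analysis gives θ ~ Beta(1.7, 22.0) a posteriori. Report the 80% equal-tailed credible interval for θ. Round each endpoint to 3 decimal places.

[0.017, 0.143]

Posterior: Beta(1.7, 22.0).
Equal-tailed 80% interval: the 0.1 and 0.9 quantiles of Beta(1.7, 22.0).
Posterior mean ≈ 0.072, SD ≈ 0.052; a Normal approximation gives roughly [0.005, 0.138].
Exact: F⁻¹(0.1) = 0.017; F⁻¹(0.9) = 0.143.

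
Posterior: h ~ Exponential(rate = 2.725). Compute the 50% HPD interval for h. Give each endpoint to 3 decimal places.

The exponential density is strictly decreasing on [0, ∞), so the HPD interval is anchored at 0: [0, q] with P(h ≤ q) = 0.50.
q = −ln(1 − 0.50) / 2.725 = 0.6931 / 2.725 = 0.254.

[0.000, 0.254]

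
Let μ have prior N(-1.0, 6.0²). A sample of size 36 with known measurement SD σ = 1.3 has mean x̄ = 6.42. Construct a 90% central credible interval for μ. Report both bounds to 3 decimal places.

Posterior precision = 1/6.0² + 36/1.3² = 0.0278 + 21.3018 = 21.3296, so posterior SD = 0.2165.
Posterior mean = (-1.0/6.0² + 36·6.42/1.3²) / 21.3296 = 6.4103.
Interval: 6.4103 ± 1.645 × 0.2165 → [6.054, 6.766].

[6.054, 6.766]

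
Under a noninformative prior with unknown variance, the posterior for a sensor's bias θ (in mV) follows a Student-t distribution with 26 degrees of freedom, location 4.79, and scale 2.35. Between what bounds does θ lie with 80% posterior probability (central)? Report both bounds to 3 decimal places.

[1.700, 7.880]

The t_26 distribution is symmetric; the 80% interval is 4.79 ± t·2.35 with t_{0.9,26} = 1.315.
Half-width: 1.315 × 2.35 = 3.090.
4.79 − 3.090 = 1.700; 4.79 + 3.090 = 7.880.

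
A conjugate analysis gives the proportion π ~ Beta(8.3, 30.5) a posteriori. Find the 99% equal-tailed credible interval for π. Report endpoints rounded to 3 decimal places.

Posterior: Beta(8.3, 30.5).
Equal-tailed 99% interval: the 0.005 and 0.995 quantiles of Beta(8.3, 30.5).
Posterior mean ≈ 0.214, SD ≈ 0.065; a Normal approximation gives roughly [0.046, 0.381].
Exact: F⁻¹(0.005) = 0.077; F⁻¹(0.995) = 0.404.

[0.077, 0.404]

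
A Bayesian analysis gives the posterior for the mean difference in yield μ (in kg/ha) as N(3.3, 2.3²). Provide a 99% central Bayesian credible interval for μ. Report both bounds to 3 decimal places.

[-2.624, 9.224]

The posterior is symmetric, so the 99% equal-tailed interval is μ = 3.3 ± z·2.3 with z = 2.576.
Half-width: 2.576 × 2.3 = 5.924.
3.3 − 5.924 = -2.624; 3.3 + 5.924 = 9.224.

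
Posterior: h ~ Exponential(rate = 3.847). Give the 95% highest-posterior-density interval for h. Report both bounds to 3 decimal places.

The exponential density is strictly decreasing on [0, ∞), so the HPD interval is anchored at 0: [0, q] with P(h ≤ q) = 0.95.
q = −ln(1 − 0.95) / 3.847 = 2.9957 / 3.847 = 0.779.

[0.000, 0.779]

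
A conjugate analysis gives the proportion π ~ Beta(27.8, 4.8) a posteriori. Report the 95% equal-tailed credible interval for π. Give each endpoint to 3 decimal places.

[0.715, 0.950]

Posterior: Beta(27.8, 4.8).
Equal-tailed 95% interval: the 0.025 and 0.975 quantiles of Beta(27.8, 4.8).
Posterior mean ≈ 0.853, SD ≈ 0.061; a Normal approximation gives roughly [0.733, 0.973].
Exact: F⁻¹(0.025) = 0.715; F⁻¹(0.975) = 0.950.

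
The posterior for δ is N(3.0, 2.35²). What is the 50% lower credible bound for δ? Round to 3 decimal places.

Need L with P(δ ≥ L) = 0.50: L = 3.0 − z_{0.5}·2.35.
z = 0.000; L = 3.0 − 0.000 × 2.35 = 3.000.

3.000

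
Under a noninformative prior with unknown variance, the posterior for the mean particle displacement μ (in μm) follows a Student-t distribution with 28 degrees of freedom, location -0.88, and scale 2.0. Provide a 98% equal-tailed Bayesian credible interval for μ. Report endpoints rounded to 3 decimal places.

The t_28 distribution is symmetric; the 98% interval is -0.88 ± t·2.0 with t_{0.99,28} = 2.467.
Half-width: 2.467 × 2.0 = 4.934.
-0.88 − 4.934 = -5.814; -0.88 + 4.934 = 4.054.

[-5.814, 4.054]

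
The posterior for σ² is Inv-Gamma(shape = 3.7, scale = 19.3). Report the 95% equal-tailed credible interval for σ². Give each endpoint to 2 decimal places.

Inverse-Gamma(3.7, 19.3) quantiles: F⁻¹(0.025) and F⁻¹(0.975).
Equivalently, 1/σ² ~ Gamma(3.7, rate = 19.3); invert its 0.975 and 0.025 quantiles.
Posterior mean ≈ 7.15, SD ≈ 5.48; a Normal approximation gives roughly [-3.60, 17.89].
Exact: lower = 2.32; upper = 20.51.

[2.32, 20.51]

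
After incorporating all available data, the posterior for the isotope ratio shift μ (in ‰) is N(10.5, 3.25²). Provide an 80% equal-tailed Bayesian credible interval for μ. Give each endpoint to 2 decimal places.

[6.33, 14.67]

The posterior is symmetric, so the 80% equal-tailed interval is μ = 10.5 ± z·3.25 with z = 1.282.
Half-width: 1.282 × 3.25 = 4.17.
10.5 − 4.17 = 6.33; 10.5 + 4.17 = 14.67.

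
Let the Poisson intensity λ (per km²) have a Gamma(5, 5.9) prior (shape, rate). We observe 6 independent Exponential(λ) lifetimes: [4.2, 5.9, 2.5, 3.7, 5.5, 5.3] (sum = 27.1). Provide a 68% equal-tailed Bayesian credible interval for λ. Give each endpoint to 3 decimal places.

Posterior: Gamma(5+6, 5.9+27.1) = Gamma(11, 33.0) (shape, rate).
Equal-tailed 68% interval: Gamma(11, 33.0) quantiles at 0.16 and 0.84.
Posterior mean ≈ 0.333, SD ≈ 0.101; a Normal approximation gives roughly [0.233, 0.433].
Exact: lower = 0.235; upper = 0.432.

[0.235, 0.432]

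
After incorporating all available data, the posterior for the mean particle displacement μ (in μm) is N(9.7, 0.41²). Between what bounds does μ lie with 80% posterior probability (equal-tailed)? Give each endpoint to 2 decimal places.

[9.17, 10.23]

The posterior is symmetric, so the 80% equal-tailed interval is μ = 9.7 ± z·0.41 with z = 1.282.
Half-width: 1.282 × 0.41 = 0.53.
9.7 − 0.53 = 9.17; 9.7 + 0.53 = 10.23.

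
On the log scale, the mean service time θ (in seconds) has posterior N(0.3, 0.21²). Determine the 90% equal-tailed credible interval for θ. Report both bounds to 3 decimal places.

[0.956, 1.907]

On the log scale the 90% interval is 0.3 ± 1.645 × 0.21 = [-0.0454, 0.6454].
Exponentiate: [e^-0.0454, e^0.6454] = [0.956, 1.907].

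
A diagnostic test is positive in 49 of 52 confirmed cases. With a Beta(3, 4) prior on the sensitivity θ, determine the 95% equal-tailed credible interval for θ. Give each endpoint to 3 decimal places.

Posterior: Beta(3+49, 4+3) = Beta(52, 7).
Equal-tailed 95% interval: the 0.025 and 0.975 quantiles of Beta(52, 7).
Posterior mean ≈ 0.881, SD ≈ 0.042; a Normal approximation gives roughly [0.800, 0.963].
Exact: F⁻¹(0.025) = 0.788; F⁻¹(0.975) = 0.950.

[0.788, 0.950]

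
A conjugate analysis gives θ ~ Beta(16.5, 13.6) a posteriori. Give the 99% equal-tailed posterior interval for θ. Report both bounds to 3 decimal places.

[0.319, 0.765]

Posterior: Beta(16.5, 13.6).
Equal-tailed 99% interval: the 0.005 and 0.995 quantiles of Beta(16.5, 13.6).
Posterior mean ≈ 0.548, SD ≈ 0.089; a Normal approximation gives roughly [0.318, 0.778].
Exact: F⁻¹(0.005) = 0.319; F⁻¹(0.995) = 0.765.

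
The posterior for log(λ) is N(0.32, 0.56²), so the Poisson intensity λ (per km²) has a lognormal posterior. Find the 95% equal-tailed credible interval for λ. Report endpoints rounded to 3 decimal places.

On the log scale the 95% interval is 0.32 ± 1.960 × 0.56 = [-0.7776, 1.4176].
Exponentiate: [e^-0.7776, e^1.4176] = [0.460, 4.127].

[0.460, 4.127]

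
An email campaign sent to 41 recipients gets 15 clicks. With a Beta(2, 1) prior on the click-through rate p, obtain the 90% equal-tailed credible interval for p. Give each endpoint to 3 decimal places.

[0.270, 0.509]

Posterior: Beta(2+15, 1+26) = Beta(17, 27).
Equal-tailed 90% interval: the 0.05 and 0.95 quantiles of Beta(17, 27).
Posterior mean ≈ 0.386, SD ≈ 0.073; a Normal approximation gives roughly [0.267, 0.506].
Exact: F⁻¹(0.05) = 0.270; F⁻¹(0.95) = 0.509.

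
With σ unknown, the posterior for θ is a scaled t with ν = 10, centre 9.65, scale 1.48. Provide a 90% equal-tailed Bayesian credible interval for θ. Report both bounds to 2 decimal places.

[6.97, 12.33]

The t_10 distribution is symmetric; the 90% interval is 9.65 ± t·1.48 with t_{0.95,10} = 1.812.
Half-width: 1.812 × 1.48 = 2.68.
9.65 − 2.68 = 6.97; 9.65 + 2.68 = 12.33.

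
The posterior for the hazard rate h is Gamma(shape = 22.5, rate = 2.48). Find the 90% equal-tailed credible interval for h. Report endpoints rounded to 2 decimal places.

[6.17, 12.43]

Posterior: Gamma(shape 22.5, rate 2.48).
Equal-tailed 90% interval: Gamma(22.5, 2.48) quantiles at 0.05 and 0.95.
Posterior mean ≈ 9.07, SD ≈ 1.91; a Normal approximation gives roughly [5.93, 12.22].
Exact: lower = 6.17; upper = 12.43.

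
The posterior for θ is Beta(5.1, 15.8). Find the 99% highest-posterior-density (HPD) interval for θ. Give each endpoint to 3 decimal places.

[0.050, 0.496]

The posterior is unimodal and skewed, so the HPD interval has equal density at both endpoints and is the shortest 99% interval.
Solving f(0.050) = f(0.496) with F(0.496) − F(0.050) = 0.99 gives [0.050, 0.496].
For comparison, the equal-tailed interval is [0.061, 0.514]; the HPD is narrower and shifted toward the mode.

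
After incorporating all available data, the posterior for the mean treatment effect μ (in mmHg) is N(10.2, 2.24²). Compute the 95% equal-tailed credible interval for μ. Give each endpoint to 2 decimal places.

[5.81, 14.59]

The posterior is symmetric, so the 95% equal-tailed interval is μ = 10.2 ± z·2.24 with z = 1.960.
Half-width: 1.960 × 2.24 = 4.39.
10.2 − 4.39 = 5.81; 10.2 + 4.39 = 14.59.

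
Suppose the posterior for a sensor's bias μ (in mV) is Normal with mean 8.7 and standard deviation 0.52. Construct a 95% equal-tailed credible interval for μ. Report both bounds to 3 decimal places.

The posterior is symmetric, so the 95% equal-tailed interval is μ = 8.7 ± z·0.52 with z = 1.960.
Half-width: 1.960 × 0.52 = 1.019.
8.7 − 1.019 = 7.681; 8.7 + 1.019 = 9.719.

[7.681, 9.719]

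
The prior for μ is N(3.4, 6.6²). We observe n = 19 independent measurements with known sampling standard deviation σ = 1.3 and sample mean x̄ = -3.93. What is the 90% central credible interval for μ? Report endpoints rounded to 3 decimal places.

Posterior precision = 1/6.6² + 19/1.3² = 0.0230 + 11.2426 = 11.2656, so posterior SD = 0.2979.
Posterior mean = (3.4/6.6² + 19·-3.93/1.3²) / 11.2656 = -3.9151.
Interval: -3.9151 ± 1.645 × 0.2979 → [-4.405, -3.425].

[-4.405, -3.425]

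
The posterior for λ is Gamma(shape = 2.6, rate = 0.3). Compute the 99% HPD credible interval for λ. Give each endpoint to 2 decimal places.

The posterior is unimodal and skewed, so the HPD interval has equal density at both endpoints and is the shortest 99% interval.
Solving f(0.21) = f(25.81) with F(25.81) − F(0.21) = 0.99 gives [0.21, 25.81].
For comparison, the equal-tailed interval is [0.77, 28.53]; the HPD is narrower and shifted toward the mode.

[0.21, 25.81]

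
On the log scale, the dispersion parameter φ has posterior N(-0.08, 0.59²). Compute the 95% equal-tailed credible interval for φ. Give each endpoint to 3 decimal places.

On the log scale the 95% interval is -0.08 ± 1.960 × 0.59 = [-1.2364, 1.0764].
Exponentiate: [e^-1.2364, e^1.0764] = [0.290, 2.934].

[0.290, 2.934]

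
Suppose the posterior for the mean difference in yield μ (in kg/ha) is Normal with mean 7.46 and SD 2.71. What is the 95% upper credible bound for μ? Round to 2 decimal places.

Need U with P(μ ≤ U) = 0.95: U = 7.46 + z_{0.05}·2.71.
z = 1.645; U = 7.46 + 1.645 × 2.71 = 11.92.

11.92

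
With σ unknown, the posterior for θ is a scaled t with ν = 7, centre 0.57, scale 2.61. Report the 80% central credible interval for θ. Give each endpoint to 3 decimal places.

[-3.123, 4.263]

The t_7 distribution is symmetric; the 80% interval is 0.57 ± t·2.61 with t_{0.9,7} = 1.415.
Half-width: 1.415 × 2.61 = 3.693.
0.57 − 3.693 = -3.123; 0.57 + 3.693 = 4.263.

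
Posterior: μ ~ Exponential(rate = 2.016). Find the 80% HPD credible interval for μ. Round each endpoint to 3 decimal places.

The exponential density is strictly decreasing on [0, ∞), so the HPD interval is anchored at 0: [0, q] with P(μ ≤ q) = 0.80.
q = −ln(1 − 0.80) / 2.016 = 1.6094 / 2.016 = 0.798.

[0.000, 0.798]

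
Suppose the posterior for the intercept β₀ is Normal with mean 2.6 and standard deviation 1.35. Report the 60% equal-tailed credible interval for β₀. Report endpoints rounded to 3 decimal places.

[1.464, 3.736]

The posterior is symmetric, so the 60% equal-tailed interval is β₀ = 2.6 ± z·1.35 with z = 0.842.
Half-width: 0.842 × 1.35 = 1.136.
2.6 − 1.136 = 1.464; 2.6 + 1.136 = 3.736.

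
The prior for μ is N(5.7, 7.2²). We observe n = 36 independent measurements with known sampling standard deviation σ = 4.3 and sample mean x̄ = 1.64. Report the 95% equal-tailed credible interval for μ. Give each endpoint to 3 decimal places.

[0.282, 3.078]

Posterior precision = 1/7.2² + 36/4.3² = 0.0193 + 1.9470 = 1.9663, so posterior SD = 0.7131.
Posterior mean = (5.7/7.2² + 36·1.64/4.3²) / 1.9663 = 1.6798.
Interval: 1.6798 ± 1.960 × 0.7131 → [0.282, 3.078].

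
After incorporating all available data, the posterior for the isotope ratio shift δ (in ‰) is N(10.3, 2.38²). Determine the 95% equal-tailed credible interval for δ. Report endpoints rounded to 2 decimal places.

The posterior is symmetric, so the 95% equal-tailed interval is δ = 10.3 ± z·2.38 with z = 1.960.
Half-width: 1.960 × 2.38 = 4.66.
10.3 − 4.66 = 5.64; 10.3 + 4.66 = 14.96.

[5.64, 14.96]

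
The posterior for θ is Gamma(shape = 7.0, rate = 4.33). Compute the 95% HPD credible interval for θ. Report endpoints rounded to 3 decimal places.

[0.543, 2.832]

The posterior is unimodal and skewed, so the HPD interval has equal density at both endpoints and is the shortest 95% interval.
Solving f(0.543) = f(2.832) with F(2.832) − F(0.543) = 0.95 gives [0.543, 2.832].
For comparison, the equal-tailed interval is [0.650, 3.016]; the HPD is narrower and shifted toward the mode.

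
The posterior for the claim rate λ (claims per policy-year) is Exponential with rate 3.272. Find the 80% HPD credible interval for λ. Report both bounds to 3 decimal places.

[0.000, 0.492]

The exponential density is strictly decreasing on [0, ∞), so the HPD interval is anchored at 0: [0, q] with P(λ ≤ q) = 0.80.
q = −ln(1 − 0.80) / 3.272 = 1.6094 / 3.272 = 0.492.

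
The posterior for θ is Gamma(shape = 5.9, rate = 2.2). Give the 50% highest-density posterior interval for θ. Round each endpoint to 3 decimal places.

The posterior is unimodal and skewed, so the HPD interval has equal density at both endpoints and is the shortest 50% interval.
Solving f(1.606) = f(2.991) with F(2.991) − F(1.606) = 0.50 gives [1.606, 2.991].
For comparison, the equal-tailed interval is [1.879, 3.322]; the HPD is narrower and shifted toward the mode.

[1.606, 2.991]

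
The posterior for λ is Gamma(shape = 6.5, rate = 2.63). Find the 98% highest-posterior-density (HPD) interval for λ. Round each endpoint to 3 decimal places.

[0.625, 4.955]

The posterior is unimodal and skewed, so the HPD interval has equal density at both endpoints and is the shortest 98% interval.
Solving f(0.625) = f(4.955) with F(4.955) − F(0.625) = 0.98 gives [0.625, 4.955].
For comparison, the equal-tailed interval is [0.781, 5.264]; the HPD is narrower and shifted toward the mode.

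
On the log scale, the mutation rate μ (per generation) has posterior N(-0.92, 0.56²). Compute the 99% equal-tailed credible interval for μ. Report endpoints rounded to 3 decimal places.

[0.094, 1.686]

On the log scale the 99% interval is -0.92 ± 2.576 × 0.56 = [-2.3625, 0.5225].
Exponentiate: [e^-2.3625, e^0.5225] = [0.094, 1.686].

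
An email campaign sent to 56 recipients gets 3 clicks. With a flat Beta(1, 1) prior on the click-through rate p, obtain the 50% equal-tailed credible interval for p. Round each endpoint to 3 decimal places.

Posterior: Beta(1+3, 1+53) = Beta(4, 54).
Equal-tailed 50% interval: the 0.25 and 0.75 quantiles of Beta(4, 54).
Posterior mean ≈ 0.069, SD ≈ 0.033; a Normal approximation gives roughly [0.047, 0.091].
Exact: F⁻¹(0.25) = 0.045; F⁻¹(0.75) = 0.088.

[0.045, 0.088]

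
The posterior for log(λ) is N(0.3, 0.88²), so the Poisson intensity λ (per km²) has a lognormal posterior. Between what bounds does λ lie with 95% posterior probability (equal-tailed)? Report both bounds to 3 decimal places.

On the log scale the 95% interval is 0.3 ± 1.960 × 0.88 = [-1.4248, 2.0248].
Exponentiate: [e^-1.4248, e^2.0248] = [0.241, 7.574].

[0.241, 7.574]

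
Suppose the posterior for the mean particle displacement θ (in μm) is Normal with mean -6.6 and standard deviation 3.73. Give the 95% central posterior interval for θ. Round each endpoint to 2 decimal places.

[-13.91, 0.71]

The posterior is symmetric, so the 95% equal-tailed interval is θ = -6.6 ± z·3.73 with z = 1.960.
Half-width: 1.960 × 3.73 = 7.31.
-6.6 − 7.31 = -13.91; -6.6 + 7.31 = 0.71.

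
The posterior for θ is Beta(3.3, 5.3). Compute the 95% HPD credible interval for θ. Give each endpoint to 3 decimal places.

The posterior is unimodal and skewed, so the HPD interval has equal density at both endpoints and is the shortest 95% interval.
Solving f(0.095) = f(0.686) with F(0.686) − F(0.095) = 0.95 gives [0.095, 0.686].
For comparison, the equal-tailed interval is [0.111, 0.707]; the HPD is narrower and shifted toward the mode.

[0.095, 0.686]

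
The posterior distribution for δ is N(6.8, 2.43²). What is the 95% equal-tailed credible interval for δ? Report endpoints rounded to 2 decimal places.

The posterior is symmetric, so the 95% equal-tailed interval is δ = 6.8 ± z·2.43 with z = 1.960.
Half-width: 1.960 × 2.43 = 4.76.
6.8 − 4.76 = 2.04; 6.8 + 4.76 = 11.56.

[2.04, 11.56]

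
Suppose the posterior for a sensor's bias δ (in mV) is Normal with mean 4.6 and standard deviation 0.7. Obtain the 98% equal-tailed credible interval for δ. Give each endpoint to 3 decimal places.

The posterior is symmetric, so the 98% equal-tailed interval is δ = 4.6 ± z·0.7 with z = 2.326.
Half-width: 2.326 × 0.7 = 1.628.
4.6 − 1.628 = 2.972; 4.6 + 1.628 = 6.228.

[2.972, 6.228]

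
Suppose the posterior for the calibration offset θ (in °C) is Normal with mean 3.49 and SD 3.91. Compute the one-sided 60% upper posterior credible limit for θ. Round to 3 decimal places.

4.481

Need U with P(θ ≤ U) = 0.60: U = 3.49 + z_{0.4}·3.91.
z = 0.253; U = 3.49 + 0.253 × 3.91 = 4.481.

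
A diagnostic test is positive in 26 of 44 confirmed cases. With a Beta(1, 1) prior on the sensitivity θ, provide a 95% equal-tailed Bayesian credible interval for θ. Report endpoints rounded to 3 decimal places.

Posterior: Beta(1+26, 1+18) = Beta(27, 19).
Equal-tailed 95% interval: the 0.025 and 0.975 quantiles of Beta(27, 19).
Posterior mean ≈ 0.587, SD ≈ 0.072; a Normal approximation gives roughly [0.446, 0.728].
Exact: F⁻¹(0.025) = 0.443; F⁻¹(0.975) = 0.723.

[0.443, 0.723]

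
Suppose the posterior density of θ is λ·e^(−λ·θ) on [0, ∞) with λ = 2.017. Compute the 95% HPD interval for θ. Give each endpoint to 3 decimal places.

The exponential density is strictly decreasing on [0, ∞), so the HPD interval is anchored at 0: [0, q] with P(θ ≤ q) = 0.95.
q = −ln(1 − 0.95) / 2.017 = 2.9957 / 2.017 = 1.485.

[0.000, 1.485]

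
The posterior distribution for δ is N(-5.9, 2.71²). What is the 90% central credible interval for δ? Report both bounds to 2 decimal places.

The posterior is symmetric, so the 90% equal-tailed interval is δ = -5.9 ± z·2.71 with z = 1.645.
Half-width: 1.645 × 2.71 = 4.46.
-5.9 − 4.46 = -10.36; -5.9 + 4.46 = -1.44.

[-10.36, -1.44]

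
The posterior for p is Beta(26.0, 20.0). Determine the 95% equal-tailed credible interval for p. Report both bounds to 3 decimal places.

Posterior: Beta(26.0, 20.0).
Equal-tailed 95% interval: the 0.025 and 0.975 quantiles of Beta(26.0, 20.0).
Posterior mean ≈ 0.565, SD ≈ 0.072; a Normal approximation gives roughly [0.423, 0.707].
Exact: F⁻¹(0.025) = 0.422; F⁻¹(0.975) = 0.704.

[0.422, 0.704]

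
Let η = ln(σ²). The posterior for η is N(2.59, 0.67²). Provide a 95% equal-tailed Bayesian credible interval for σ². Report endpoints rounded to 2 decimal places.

On the log scale the 95% interval is 2.59 ± 1.960 × 0.67 = [1.2768, 3.9032].
Exponentiate: [e^1.2768, e^3.9032] = [3.59, 49.56].

[3.59, 49.56]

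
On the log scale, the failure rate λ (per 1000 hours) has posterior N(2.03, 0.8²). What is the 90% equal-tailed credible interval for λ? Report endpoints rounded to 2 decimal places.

On the log scale the 90% interval is 2.03 ± 1.645 × 0.8 = [0.7141, 3.3459].
Exponentiate: [e^0.7141, e^3.3459] = [2.04, 28.39].

[2.04, 28.39]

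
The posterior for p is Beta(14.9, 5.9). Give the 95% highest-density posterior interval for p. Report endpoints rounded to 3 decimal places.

[0.526, 0.895]

The posterior is unimodal and skewed, so the HPD interval has equal density at both endpoints and is the shortest 95% interval.
Solving f(0.526) = f(0.895) with F(0.895) − F(0.526) = 0.95 gives [0.526, 0.895].
For comparison, the equal-tailed interval is [0.510, 0.883]; the HPD is narrower and shifted toward the mode.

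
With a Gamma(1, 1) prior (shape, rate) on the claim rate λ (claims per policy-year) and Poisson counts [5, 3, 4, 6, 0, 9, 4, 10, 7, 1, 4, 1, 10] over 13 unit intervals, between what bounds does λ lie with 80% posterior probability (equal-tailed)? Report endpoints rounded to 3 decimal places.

[3.922, 5.394]

Posterior: Gamma(1+64, 1+13) = Gamma(65, 14) (shape, rate).
Equal-tailed 80% interval: Gamma(65, 14) quantiles at 0.1 and 0.9.
Posterior mean ≈ 4.643, SD ≈ 0.576; a Normal approximation gives roughly [3.905, 5.381].
Exact: lower = 3.922; upper = 5.394.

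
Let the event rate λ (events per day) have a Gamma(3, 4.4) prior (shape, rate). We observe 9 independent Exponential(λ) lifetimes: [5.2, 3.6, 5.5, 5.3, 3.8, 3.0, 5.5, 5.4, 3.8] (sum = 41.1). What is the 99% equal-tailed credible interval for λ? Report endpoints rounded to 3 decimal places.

[0.109, 0.501]

Posterior: Gamma(3+9, 4.4+41.1) = Gamma(12, 45.5) (shape, rate).
Equal-tailed 99% interval: Gamma(12, 45.5) quantiles at 0.005 and 0.995.
Posterior mean ≈ 0.264, SD ≈ 0.076; a Normal approximation gives roughly [0.068, 0.460].
Exact: lower = 0.109; upper = 0.501.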